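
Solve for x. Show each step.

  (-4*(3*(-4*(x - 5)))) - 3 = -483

Step 1. [(-4*(3*(-4*(x - 5)))) - 3 = -483] 3 comes off first (add 3). So sub: -4*(3*(-4*(x - 5))) = -480.
Step 2. [-4*(3*(-4*(x - 5))) = -480] LHS = -4·(…); ÷-4 both sides. So div: 3*(-4*(x - 5)) = 120.
Step 3. [3*(-4*(x - 5)) = 120] leading coefficient 3: divide by 3, so div: -4*(x - 5) = 40.
Step 4. [-4*(x - 5) = 40] LHS = -4·(…); ÷-4 both sides ⇒ div: x - 5 = -10.
Step 5. [x - 5 = -10] add 5: x sits inside (… - 5) ⇒ sub: x = -5.

Answer: x ∈ {-5}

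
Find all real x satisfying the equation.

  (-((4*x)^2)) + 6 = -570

Step 1. [(-((4*x)^2)) + 6 = -570] the outer +6 inverts by subtracting 6 ⇒ sub: -((4*x)^2) = -576.
Step 2. [-((4*x)^2) = -576] LHS negated; negate both sides. So neg: (4*x)^2 = 576.
Step 3. [(4*x)^2 = 576] √ both sides: 576 ≥ 0 gives two branches ⇒ sqrt: 4*x = 24 or -24.
Step 4. [4*x = 24 or -24] leading coefficient 4: divide by 4 ⇒ div: x = 6 or -6.

Answer: x ∈ {-6, 6}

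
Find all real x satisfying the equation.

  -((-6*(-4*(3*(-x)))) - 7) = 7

Step 1. [-((-6*(-4*(3*(-x)))) - 7) = 7] flip signs both sides, so neg: (-6*(-4*(3*(-x)))) - 7 = -7.
Step 2. [(-6*(-4*(3*(-x)))) - 7 = -7] add 7: x sits inside (… - 7), so sub: -6*(-4*(3*(-x))) = 0.
Step 3. [-6*(-4*(3*(-x))) = 0] leading coefficient -6: divide by -6 ⇒ div: -4*(3*(-x)) = 0.
Step 4. [-4*(3*(-x)) = 0] -4·(inner) — divide through by -4. So div: 3*(-x) = 0.
Step 5. [3*(-x) = 0] 3·(inner) — divide through by 3 ⇒ div: -x = 0.
Step 6. [-x = 0] leading − — multiply by −1 ⇒ neg: x = 0.

Answer: x ∈ {0}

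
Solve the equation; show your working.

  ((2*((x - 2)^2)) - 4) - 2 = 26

Step 1. [((2*((x - 2)^2)) - 4) - 2 = 26] the outer -2 inverts by adding 2, so sub: (2*((x - 2)^2)) - 4 = 28.
Step 2. [(2*((x - 2)^2)) - 4 = 28] 2 | LHS and 2 | 28: pull 2 out. So factor: ((x - 2)^2) - 2 = 14.
Step 3. [((x - 2)^2) - 2 = 14] -2 is outermost — add 2 both sides. So sub: (x - 2)^2 = 16.
Step 4. [(x - 2)^2 = 16] LHS squared, RHS 16 ≥ 0: apply √ (±) ⇒ sqrt: x - 2 = 4 or -4.
Step 5. [x - 2 = 4 or -4] add 2: x sits inside (… - 2) ⇒ sub: x = 6 or -2.

Answer: x ∈ {-2, 6}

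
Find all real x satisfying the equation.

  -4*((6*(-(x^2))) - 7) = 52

Step 1. [-4*((6*(-(x^2))) - 7) = 52] -4 out front; divide by -4 ⇒ div: (6*(-(x^2))) - 7 = -13.
Step 2. [(6*(-(x^2))) - 7 = -13] -7 is outermost — add 7 both sides ⇒ sub: 6*(-(x^2)) = -6.
Step 3. [6*(-(x^2)) = -6] 6 out front; divide by 6, so div: -(x^2) = -1.
Step 4. [-(x^2) = -1] leading − — multiply by −1 ⇒ neg: x^2 = 1.
Step 5. [x^2 = 1] √ both sides: 1 ≥ 0 gives two branches. So sqrt: x = 1 or -1.

Answer: x ∈ {-1, 1}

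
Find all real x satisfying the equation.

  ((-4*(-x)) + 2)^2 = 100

Step 1. [((-4*(-x)) + 2)^2 = 100] √ both sides: 100 ≥ 0 gives two branches ⇒ sqrt: (-4*(-x)) + 2 = 10 or -10.
Step 2. [(-4*(-x)) + 2 = 10 or -10] the outer +2 inverts by subtracting 2 ⇒ sub: -4*(-x) = 8 or -12.
Step 3. [-4*(-x) = 8 or -12] leading coefficient -4: divide by -4 ⇒ div: -x = -2 or 3.
Step 4. [-x = -2 or 3] flip signs both sides, so neg: x = 2 or -3.

Answer: x ∈ {-3, 2}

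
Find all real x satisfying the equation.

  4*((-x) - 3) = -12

Step 1. [4*((-x) - 3) = -12] 4 out front; divide by 4 ⇒ div: (-x) - 3 = -3.
Step 2. [(-x) - 3 = -3] 3 comes off first (add 3). So sub: -x = 0.
Step 3. [-x = 0] leading − — multiply by −1 ⇒ neg: x = 0.

Answer: x ∈ {0}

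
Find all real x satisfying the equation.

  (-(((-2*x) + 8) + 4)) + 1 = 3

Step 1. [(-(((-2*x) + 8) + 4)) + 1 = 3] the outer +1 inverts by subtracting 1. So sub: -(((-2*x) + 8) + 4) = 2.
Step 2. [-(((-2*x) + 8) + 4) = 2] leading − — multiply by −1. So neg: ((-2*x) + 8) + 4 = -2.
Step 3. [((-2*x) + 8) + 4 = -2] 4 comes off first (subtract 4), so sub: (-2*x) + 8 = -6.
Step 4. [(-2*x) + 8 = -6] peel the +8: subtract 8 from each side. So sub: -2*x = -14.
Step 5. [-2*x = -14] leading coefficient -2: divide by -2. So div: x = 7.

Answer: x ∈ {7}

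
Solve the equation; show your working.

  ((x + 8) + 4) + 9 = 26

Step 1. [((x + 8) + 4) + 9 = 26] subtract 9: x sits inside (… + 9). So sub: (x + 8) + 4 = 17.
Step 2. [(x + 8) + 4 = 17] +4 is outermost — subtract 4 both sides ⇒ sub: x + 8 = 13.
Step 3. [x + 8 = 13] +8 is outermost — subtract 8 both sides ⇒ sub: x = 5.

Answer: x ∈ {5}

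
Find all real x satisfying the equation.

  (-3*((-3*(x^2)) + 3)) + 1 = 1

Step 1. [(-3*((-3*(x^2)) + 3)) + 1 = 1] subtract 1: x sits inside (… + 1), so sub: -3*((-3*(x^2)) + 3) = 0.
Step 2. [-3*((-3*(x^2)) + 3) = 0] LHS = -3·(…); ÷-3 both sides. So div: (-3*(x^2)) + 3 = 0.
Step 3. [(-3*(x^2)) + 3 = 0] -3 | LHS and -3 | 0: pull -3 out. So factor: (x^2) - 1 = 0.
Step 4. [(x^2) - 1 = 0] 1 comes off first (add 1), so sub: x^2 = 1.
Step 5. [x^2 = 1] √ both sides: 1 ≥ 0 gives two branches ⇒ sqrt: x = 1 or -1.

Answer: x ∈ {-1, 1}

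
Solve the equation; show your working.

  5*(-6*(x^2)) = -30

Step 1. [5*(-6*(x^2)) = -30] divide by the outer 5 ⇒ div: -6*(x^2) = -6.
Step 2. [-6*(x^2) = -6] -6·(inner) — divide through by -6 ⇒ div: x^2 = 1.
Step 3. [x^2 = 1] √ both sides: 1 ≥ 0 gives two branches ⇒ sqrt: x = 1 or -1.

Answer: x ∈ {-1, 1}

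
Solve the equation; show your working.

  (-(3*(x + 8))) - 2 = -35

Step 1. [(-(3*(x + 8))) - 2 = -35] the outer -2 inverts by adding 2. So sub: -(3*(x + 8)) = -33.
Step 2. [-(3*(x + 8)) = -33] LHS negated; negate both sides ⇒ neg: 3*(x + 8) = 33.
Step 3. [3*(x + 8) = 33] divide by the outer 3, so div: x + 8 = 11.
Step 4. [x + 8 = 11] the outer +8 inverts by subtracting 8. So sub: x = 3.

Answer: x ∈ {3}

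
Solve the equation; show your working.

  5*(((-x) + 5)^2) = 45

Step 1. [5*(((-x) + 5)^2) = 45] 5·(inner) — divide through by 5. So div: ((-x) + 5)^2 = 9.
Step 2. [((-x) + 5)^2 = 9] √ both sides: 9 ≥ 0 gives two branches ⇒ sqrt: (-x) + 5 = 3 or -3.
Step 3. [(-x) + 5 = 3 or -3] +5 is outermost — subtract 5 both sides. So sub: -x = -2 or -8.
Step 4. [-x = -2 or -8] flip signs both sides. So neg: x = 2 or 8.

Answer: x ∈ {2, 8}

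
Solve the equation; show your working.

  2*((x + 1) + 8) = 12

Step 1. [2*((x + 1) + 8) = 12] divide by the outer 2 ⇒ div: (x + 1) + 8 = 6.
Step 2. [(x + 1) + 8 = 6] peel the +8: subtract 8 from each side, so sub: x + 1 = -2.
Step 3. [x + 1 = -2] +1 is outermost — subtract 1 both sides ⇒ sub: x = -3.

Answer: x ∈ {-3}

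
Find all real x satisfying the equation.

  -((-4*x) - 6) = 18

Step 1. [-((-4*x) - 6) = 18] LHS negated; negate both sides, so neg: (-4*x) - 6 = -18.
Step 2. [(-4*x) - 6 = -18] -6 is outermost — add 6 both sides ⇒ sub: -4*x = -12.
Step 3. [-4*x = -12] leading coefficient -4: divide by -4 ⇒ div: x = 3.

Answer: x ∈ {3}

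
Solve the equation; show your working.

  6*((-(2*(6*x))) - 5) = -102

Step 1. [6*((-(2*(6*x))) - 5) = -102] divide by the outer 6 ⇒ div: (-(2*(6*x))) - 5 = -17.
Step 2. [(-(2*(6*x))) - 5 = -17] 5 comes off first (add 5), so sub: -(2*(6*x)) = -12.
Step 3. [-(2*(6*x)) = -12] leading − — multiply by −1 ⇒ neg: 2*(6*x) = 12.
Step 4. [2*(6*x) = 12] 2·(inner) — divide through by 2. So div: 6*x = 6.
Step 5. [6*x = 6] leading coefficient 6: divide by 6, so div: x = 1.

Answer: x ∈ {1}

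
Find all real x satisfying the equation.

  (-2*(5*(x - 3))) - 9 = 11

Step 1. [(-2*(5*(x - 3))) - 9 = 11] peel the -9: add 9 from each side ⇒ sub: -2*(5*(x - 3)) = 20.
Step 2. [-2*(5*(x - 3)) = 20] divide by the outer -2. So div: 5*(x - 3) = -10.
Step 3. [5*(x - 3) = -10] 5 out front; divide by 5 ⇒ div: x - 3 = -2.
Step 4. [x - 3 = -2] the outer -3 inverts by adding 3, so sub: x = 1.

Answer: x ∈ {1}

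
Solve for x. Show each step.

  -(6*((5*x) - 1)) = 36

Step 1. [-(6*((5*x) - 1)) = 36] leading − — multiply by −1. So neg: 6*((5*x) - 1) = -36.
Step 2. [6*((5*x) - 1) = -36] 6 out front; divide by 6 ⇒ div: (5*x) - 1 = -6.
Step 3. [(5*x) - 1 = -6] peel the -1: add 1 from each side ⇒ sub: 5*x = -5.
Step 4. [5*x = -5] 5 out front; divide by 5 ⇒ div: x = -1.

Answer: x ∈ {-1}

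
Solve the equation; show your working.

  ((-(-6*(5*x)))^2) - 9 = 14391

Step 1. [((-(-6*(5*x)))^2) - 9 = 14391] 9 comes off first (add 9). So sub: (-(-6*(5*x)))^2 = 14400.
Step 2. [(-(-6*(5*x)))^2 = 14400] 14400 ≥ 0, LHS is (·)² — take ±√. So sqrt: -(-6*(5*x)) = 120 or -120.
Step 3. [-(-6*(5*x)) = 120 or -120] leading − — multiply by −1. So neg: -6*(5*x) = -120 or 120.
Step 4. [-6*(5*x) = -120 or 120] divide by the outer -6 ⇒ div: 5*x = 20 or -20.
Step 5. [5*x = 20 or -20] 5 out front; divide by 5 ⇒ div: x = 4 or -4.

Answer: x ∈ {-4, 4}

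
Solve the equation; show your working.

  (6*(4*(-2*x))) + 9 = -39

Step 1. [(6*(4*(-2*x))) + 9 = -39] the outer +9 inverts by subtracting 9 ⇒ sub: 6*(4*(-2*x)) = -48.
Step 2. [6*(4*(-2*x)) = -48] divide by the outer 6 ⇒ div: 4*(-2*x) = -8.
Step 3. [4*(-2*x) = -8] 4 out front; divide by 4, so div: -2*x = -2.
Step 4. [-2*x = -2] divide by the outer -2 ⇒ div: x = 1.

Answer: x ∈ {1}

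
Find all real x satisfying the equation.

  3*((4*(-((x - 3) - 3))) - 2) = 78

Step 1. [3*((4*(-((x - 3) - 3))) - 2) = 78] divide by the outer 3. So div: (4*(-((x - 3) - 3))) - 2 = 26.
Step 2. [(4*(-((x - 3) - 3))) - 2 = 26] the outer -2 inverts by adding 2, so sub: 4*(-((x - 3) - 3)) = 28.
Step 3. [4*(-((x - 3) - 3)) = 28] 4 out front; divide by 4. So div: -((x - 3) - 3) = 7.
Step 4. [-((x - 3) - 3) = 7] flip signs both sides, so neg: (x - 3) - 3 = -7.
Step 5. [(x - 3) - 3 = -7] the outer -3 inverts by adding 3, so sub: x - 3 = -4.
Step 6. [x - 3 = -4] peel the -3: add 3 from each side, so sub: x = -1.

Answer: x ∈ {-1}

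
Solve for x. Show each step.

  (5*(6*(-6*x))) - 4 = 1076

Step 1. [(5*(6*(-6*x))) - 4 = 1076] add 4: x sits inside (… - 4). So sub: 5*(6*(-6*x)) = 1080.
Step 2. [5*(6*(-6*x)) = 1080] divide by the outer 5 ⇒ div: 6*(-6*x) = 216.
Step 3. [6*(-6*x) = 216] 6·(inner) — divide through by 6. So div: -6*x = 36.
Step 4. [-6*x = 36] -6·(inner) — divide through by -6. So div: x = -6.

Answer: x ∈ {-6}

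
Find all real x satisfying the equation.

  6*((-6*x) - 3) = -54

Step 1. [6*((-6*x) - 3) = -54] leading coefficient 6: divide by 6 ⇒ div: (-6*x) - 3 = -9.
Step 2. [(-6*x) - 3 = -9] add 3: x sits inside (… - 3). So sub: -6*x = -6.
Step 3. [-6*x = -6] leading coefficient -6: divide by -6 ⇒ div: x = 1.

Answer: x ∈ {1}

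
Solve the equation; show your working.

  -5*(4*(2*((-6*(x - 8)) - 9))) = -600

Step 1. [-5*(4*(2*((-6*(x - 8)) - 9))) = -600] LHS = -5·(…); ÷-5 both sides ⇒ div: 4*(2*((-6*(x - 8)) - 9)) = 120.
Step 2. [4*(2*((-6*(x - 8)) - 9)) = 120] 4 out front; divide by 4, so div: 2*((-6*(x - 8)) - 9) = 30.
Step 3. [2*((-6*(x - 8)) - 9) = 30] 2 out front; divide by 2, so div: (-6*(x - 8)) - 9 = 15.
Step 4. [(-6*(x - 8)) - 9 = 15] the outer -9 inverts by adding 9 ⇒ sub: -6*(x - 8) = 24.
Step 5. [-6*(x - 8) = 24] leading coefficient -6: divide by -6. So div: x - 8 = -4.
Step 6. [x - 8 = -4] the outer -8 inverts by adding 8, so sub: x = 4.

Answer: x ∈ {4}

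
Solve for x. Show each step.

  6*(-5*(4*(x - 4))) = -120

Step 1. [6*(-5*(4*(x - 4))) = -120] 6 out front; divide by 6, so div: -5*(4*(x - 4)) = -20.
Step 2. [-5*(4*(x - 4)) = -20] -5 out front; divide by -5 ⇒ div: 4*(x - 4) = 4.
Step 3. [4*(x - 4) = 4] 4 out front; divide by 4. So div: x - 4 = 1.
Step 4. [x - 4 = 1] -4 is outermost — add 4 both sides, so sub: x = 5.

Answer: x ∈ {5}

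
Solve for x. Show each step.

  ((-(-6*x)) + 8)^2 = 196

Step 1. [((-(-6*x)) + 8)^2 = 196] √ both sides: 196 ≥ 0 gives two branches, so sqrt: (-(-6*x)) + 8 = 14 or -14.
Step 2. [(-(-6*x)) + 8 = 14 or -14] 8 comes off first (subtract 8), so sub: -(-6*x) = 6 or -22.
Step 3. [-(-6*x) = 6 or -22] LHS negated; negate both sides, so neg: -6*x = -6 or 22.
Step 4. [-6*x = -6 or 22] -6·(inner) — divide through by -6 ⇒ div: x = 1 or -11/3.

Answer: x ∈ {-11/3, 1}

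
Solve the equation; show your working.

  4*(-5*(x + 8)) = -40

Step 1. [4*(-5*(x + 8)) = -40] divide by the outer 4. So div: -5*(x + 8) = -10.
Step 2. [-5*(x + 8) = -10] -5 out front; divide by -5, so div: x + 8 = 2.
Step 3. [x + 8 = 2] +8 is outermost — subtract 8 both sides. So sub: x = -6.

Answer: x ∈ {-6}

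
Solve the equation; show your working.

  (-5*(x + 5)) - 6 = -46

Step 1. [(-5*(x + 5)) - 6 = -46] the outer -6 inverts by adding 6. So sub: -5*(x + 5) = -40.
Step 2. [-5*(x + 5) = -40] leading coefficient -5: divide by -5, so div: x + 5 = 8.
Step 3. [x + 5 = 8] 5 comes off first (subtract 5), so sub: x = 3.

Answer: x ∈ {3}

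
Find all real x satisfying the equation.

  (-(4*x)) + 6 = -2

Step 1. [(-(4*x)) + 6 = -2] subtract 6: x sits inside (… + 6), so sub: -(4*x) = -8.
Step 2. [-(4*x) = -8] LHS negated; negate both sides, so neg: 4*x = 8.
Step 3. [4*x = 8] leading coefficient 4: divide by 4. So div: x = 2.

Answer: x ∈ {2}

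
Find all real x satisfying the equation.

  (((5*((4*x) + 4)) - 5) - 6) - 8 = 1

Step 1. [(((5*((4*x) + 4)) - 5) - 6) - 8 = 1] 8 comes off first (add 8). So sub: ((5*((4*x) + 4)) - 5) - 6 = 9.
Step 2. [((5*((4*x) + 4)) - 5) - 6 = 9] the outer -6 inverts by adding 6 ⇒ sub: (5*((4*x) + 4)) - 5 = 15.
Step 3. [(5*((4*x) + 4)) - 5 = 15] 5 comes off first (add 5). So sub: 5*((4*x) + 4) = 20.
Step 4. [5*((4*x) + 4) = 20] LHS = 5·(…); ÷5 both sides ⇒ div: (4*x) + 4 = 4.
Step 5. [(4*x) + 4 = 4] 4 divides every term; factor it out ⇒ factor: x + 1 = 1.
Step 6. [x + 1 = 1] 1 comes off first (subtract 1), so sub: x = 0.

Answer: x ∈ {0}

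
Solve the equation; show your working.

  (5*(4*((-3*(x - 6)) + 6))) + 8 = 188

Step 1. [(5*(4*((-3*(x - 6)) + 6))) + 8 = 188] peel the +8: subtract 8 from each side. So sub: 5*(4*((-3*(x - 6)) + 6)) = 180.
Step 2. [5*(4*((-3*(x - 6)) + 6)) = 180] 5 out front; divide by 5, so div: 4*((-3*(x - 6)) + 6) = 36.
Step 3. [4*((-3*(x - 6)) + 6) = 36] divide by the outer 4 ⇒ div: (-3*(x - 6)) + 6 = 9.
Step 4. [(-3*(x - 6)) + 6 = 9] the outer +6 inverts by subtracting 6. So sub: -3*(x - 6) = 3.
Step 5. [-3*(x - 6) = 3] divide by the outer -3, so div: x - 6 = -1.
Step 6. [x - 6 = -1] -6 is outermost — add 6 both sides ⇒ sub: x = 5.

Answer: x ∈ {5}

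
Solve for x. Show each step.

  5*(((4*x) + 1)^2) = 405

Step 1. [5*(((4*x) + 1)^2) = 405] 5 out front; divide by 5, so div: ((4*x) + 1)^2 = 81.
Step 2. [((4*x) + 1)^2 = 81] 81 ≥ 0, LHS is (·)² — take ±√, so sqrt: (4*x) + 1 = 9 or -9.
Step 3. [(4*x) + 1 = 9 or -9] the outer +1 inverts by subtracting 1 ⇒ sub: 4*x = 8 or -10.
Step 4. [4*x = 8 or -10] leading coefficient 4: divide by 4 ⇒ div: x = 2 or -5/2.

Answer: x ∈ {-5/2, 2}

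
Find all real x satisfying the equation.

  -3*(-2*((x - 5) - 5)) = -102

Step 1. [-3*(-2*((x - 5) - 5)) = -102] -3·(inner) — divide through by -3. So div: -2*((x - 5) - 5) = 34.
Step 2. [-2*((x - 5) - 5) = 34] LHS = -2·(…); ÷-2 both sides, so div: (x - 5) - 5 = -17.
Step 3. [(x - 5) - 5 = -17] the outer -5 inverts by adding 5 ⇒ sub: x - 5 = -12.
Step 4. [x - 5 = -12] add 5: x sits inside (… - 5). So sub: x = -7.

Answer: x ∈ {-7}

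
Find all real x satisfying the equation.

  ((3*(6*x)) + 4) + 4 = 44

Step 1. [((3*(6*x)) + 4) + 4 = 44] 4 comes off first (subtract 4), so sub: (3*(6*x)) + 4 = 40.
Step 2. [(3*(6*x)) + 4 = 40] the outer +4 inverts by subtracting 4, so sub: 3*(6*x) = 36.
Step 3. [3*(6*x) = 36] leading coefficient 3: divide by 3 ⇒ div: 6*x = 12.
Step 4. [6*x = 12] leading coefficient 6: divide by 6, so div: x = 2.

Answer: x ∈ {2}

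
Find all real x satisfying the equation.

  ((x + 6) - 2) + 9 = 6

Step 1. [((x + 6) - 2) + 9 = 6] subtract 9: x sits inside (… + 9) ⇒ sub: (x + 6) - 2 = -3.
Step 2. [(x + 6) - 2 = -3] peel the -2: add 2 from each side, so sub: x + 6 = -1.
Step 3. [x + 6 = -1] subtract 6: x sits inside (… + 6). So sub: x = -7.

Answer: x ∈ {-7}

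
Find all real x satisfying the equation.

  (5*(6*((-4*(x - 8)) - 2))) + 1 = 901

Step 1. [(5*(6*((-4*(x - 8)) - 2))) + 1 = 901] subtract 1: x sits inside (… + 1) ⇒ sub: 5*(6*((-4*(x - 8)) - 2)) = 900.
Step 2. [5*(6*((-4*(x - 8)) - 2)) = 900] LHS = 5·(…); ÷5 both sides ⇒ div: 6*((-4*(x - 8)) - 2) = 180.
Step 3. [6*((-4*(x - 8)) - 2) = 180] divide by the outer 6 ⇒ div: (-4*(x - 8)) - 2 = 30.
Step 4. [(-4*(x - 8)) - 2 = 30] peel the -2: add 2 from each side, so sub: -4*(x - 8) = 32.
Step 5. [-4*(x - 8) = 32] divide by the outer -4. So div: x - 8 = -8.
Step 6. [x - 8 = -8] peel the -8: add 8 from each side, so sub: x = 0.

Answer: x ∈ {0}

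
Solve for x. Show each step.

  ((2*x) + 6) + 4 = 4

Step 1. [((2*x) + 6) + 4 = 4] 4 comes off first (subtract 4), so sub: (2*x) + 6 = 0.
Step 2. [(2*x) + 6 = 0] 2 divides every term; factor it out. So factor: x + 3 = 0.
Step 3. [x + 3 = 0] subtract 3: x sits inside (… + 3). So sub: x = -3.

Answer: x ∈ {-3}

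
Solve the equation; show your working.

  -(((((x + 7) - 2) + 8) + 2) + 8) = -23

Step 1. [-(((((x + 7) - 2) + 8) + 2) + 8) = -23] leading − — multiply by −1, so neg: ((((x + 7) - 2) + 8) + 2) + 8 = 23.
Step 2. [((((x + 7) - 2) + 8) + 2) + 8 = 23] 8 comes off first (subtract 8) ⇒ sub: (((x + 7) - 2) + 8) + 2 = 15.
Step 3. [(((x + 7) - 2) + 8) + 2 = 15] subtract 2: x sits inside (… + 2), so sub: ((x + 7) - 2) + 8 = 13.
Step 4. [((x + 7) - 2) + 8 = 13] peel the +8: subtract 8 from each side ⇒ sub: (x + 7) - 2 = 5.
Step 5. [(x + 7) - 2 = 5] add 2: x sits inside (… - 2). So sub: x + 7 = 7.
Step 6. [x + 7 = 7] the outer +7 inverts by subtracting 7 ⇒ sub: x = 0.

Answer: x ∈ {0}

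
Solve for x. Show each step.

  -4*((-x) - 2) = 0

Step 1. [-4*((-x) - 2) = 0] leading coefficient -4: divide by -4 ⇒ div: (-x) - 2 = 0.
Step 2. [(-x) - 2 = 0] -2 is outermost — add 2 both sides. So sub: -x = 2.
Step 3. [-x = 2] LHS negated; negate both sides. So neg: x = -2.

Answer: x ∈ {-2}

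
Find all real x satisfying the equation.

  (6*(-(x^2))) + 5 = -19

Step 1. [(6*(-(x^2))) + 5 = -19] subtract 5: x sits inside (… + 5). So sub: 6*(-(x^2)) = -24.
Step 2. [6*(-(x^2)) = -24] LHS = 6·(…); ÷6 both sides ⇒ div: -(x^2) = -4.
Step 3. [-(x^2) = -4] LHS negated; negate both sides, so neg: x^2 = 4.
Step 4. [x^2 = 4] √ both sides: 4 ≥ 0 gives two branches. So sqrt: x = 2 or -2.

Answer: x ∈ {-2, 2}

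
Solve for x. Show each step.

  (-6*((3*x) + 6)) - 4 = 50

Step 1. [(-6*((3*x) + 6)) - 4 = 50] peel the -4: add 4 from each side. So sub: -6*((3*x) + 6) = 54.
Step 2. [-6*((3*x) + 6) = 54] -6·(inner) — divide through by -6. So div: (3*x) + 6 = -9.
Step 3. [(3*x) + 6 = -9] the outer +6 inverts by subtracting 6. So sub: 3*x = -15.
Step 4. [3*x = -15] divide by the outer 3. So div: x = -5.

Answer: x ∈ {-5}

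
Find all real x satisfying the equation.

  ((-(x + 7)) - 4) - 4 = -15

Step 1. [((-(x + 7)) - 4) - 4 = -15] -4 is outermost — add 4 both sides, so sub: (-(x + 7)) - 4 = -11.
Step 2. [(-(x + 7)) - 4 = -11] 4 comes off first (add 4). So sub: -(x + 7) = -7.
Step 3. [-(x + 7) = -7] LHS negated; negate both sides ⇒ neg: x + 7 = 7.
Step 4. [x + 7 = 7] the outer +7 inverts by subtracting 7, so sub: x = 0.

Answer: x ∈ {0}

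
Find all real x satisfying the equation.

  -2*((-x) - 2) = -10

Step 1. [-2*((-x) - 2) = -10] -2·(inner) — divide through by -2, so div: (-x) - 2 = 5.
Step 2. [(-x) - 2 = 5] 2 comes off first (add 2). So sub: -x = 7.
Step 3. [-x = 7] leading − — multiply by −1. So neg: x = -7.

Answer: x ∈ {-7}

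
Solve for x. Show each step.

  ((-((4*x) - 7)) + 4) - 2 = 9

Step 1. [((-((4*x) - 7)) + 4) - 2 = 9] peel the -2: add 2 from each side, so sub: (-((4*x) - 7)) + 4 = 11.
Step 2. [(-((4*x) - 7)) + 4 = 11] 4 comes off first (subtract 4). So sub: -((4*x) - 7) = 7.
Step 3. [-((4*x) - 7) = 7] flip signs both sides. So neg: (4*x) - 7 = -7.
Step 4. [(4*x) - 7 = -7] the outer -7 inverts by adding 7. So sub: 4*x = 0.
Step 5. [4*x = 0] 4 out front; divide by 4 ⇒ div: x = 0.

Answer: x ∈ {0}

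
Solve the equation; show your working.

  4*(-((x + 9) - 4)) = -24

Step 1. [4*(-((x + 9) - 4)) = -24] divide by the outer 4. So div: -((x + 9) - 4) = -6.
Step 2. [-((x + 9) - 4) = -6] leading − — multiply by −1 ⇒ neg: (x + 9) - 4 = 6.
Step 3. [(x + 9) - 4 = 6] add 4: x sits inside (… - 4). So sub: x + 9 = 10.
Step 4. [x + 9 = 10] the outer +9 inverts by subtracting 9 ⇒ sub: x = 1.

Answer: x ∈ {1}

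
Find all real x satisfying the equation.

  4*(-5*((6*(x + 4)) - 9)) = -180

Step 1. [4*(-5*((6*(x + 4)) - 9)) = -180] 4·(inner) — divide through by 4. So div: -5*((6*(x + 4)) - 9) = -45.
Step 2. [-5*((6*(x + 4)) - 9) = -45] divide by the outer -5. So div: (6*(x + 4)) - 9 = 9.
Step 3. [(6*(x + 4)) - 9 = 9] 9 comes off first (add 9), so sub: 6*(x + 4) = 18.
Step 4. [6*(x + 4) = 18] 6·(inner) — divide through by 6. So div: x + 4 = 3.
Step 5. [x + 4 = 3] 4 comes off first (subtract 4), so sub: x = -1.

Answer: x ∈ {-1}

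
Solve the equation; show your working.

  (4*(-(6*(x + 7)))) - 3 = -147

Step 1. [(4*(-(6*(x + 7)))) - 3 = -147] 3 comes off first (add 3) ⇒ sub: 4*(-(6*(x + 7))) = -144.
Step 2. [4*(-(6*(x + 7))) = -144] LHS = 4·(…); ÷4 both sides, so div: -(6*(x + 7)) = -36.
Step 3. [-(6*(x + 7)) = -36] leading − — multiply by −1 ⇒ neg: 6*(x + 7) = 36.
Step 4. [6*(x + 7) = 36] leading coefficient 6: divide by 6, so div: x + 7 = 6.
Step 5. [x + 7 = 6] peel the +7: subtract 7 from each side ⇒ sub: x = -1.

Answer: x ∈ {-1}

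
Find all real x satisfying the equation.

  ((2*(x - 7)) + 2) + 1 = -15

Step 1. [((2*(x - 7)) + 2) + 1 = -15] the outer +1 inverts by subtracting 1 ⇒ sub: (2*(x - 7)) + 2 = -16.
Step 2. [(2*(x - 7)) + 2 = -16] the outer +2 inverts by subtracting 2, so sub: 2*(x - 7) = -18.
Step 3. [2*(x - 7) = -18] 2·(inner) — divide through by 2. So div: x - 7 = -9.
Step 4. [x - 7 = -9] -7 is outermost — add 7 both sides ⇒ sub: x = -2.

Answer: x ∈ {-2}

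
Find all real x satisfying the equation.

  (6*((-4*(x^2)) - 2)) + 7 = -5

Step 1. [(6*((-4*(x^2)) - 2)) + 7 = -5] 7 comes off first (subtract 7). So sub: 6*((-4*(x^2)) - 2) = -12.
Step 2. [6*((-4*(x^2)) - 2) = -12] 6 out front; divide by 6 ⇒ div: (-4*(x^2)) - 2 = -2.
Step 3. [(-4*(x^2)) - 2 = -2] peel the -2: add 2 from each side ⇒ sub: -4*(x^2) = 0.
Step 4. [-4*(x^2) = 0] divide by the outer -4 ⇒ div: x^2 = 0.
Step 5. [x^2 = 0] LHS squared, RHS 0 ≥ 0: apply √ (±), so sqrt: x = 0.

Answer: x ∈ {0}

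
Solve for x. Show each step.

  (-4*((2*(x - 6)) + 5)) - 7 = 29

Step 1. [(-4*((2*(x - 6)) + 5)) - 7 = 29] add 7: x sits inside (… - 7). So sub: -4*((2*(x - 6)) + 5) = 36.
Step 2. [-4*((2*(x - 6)) + 5) = 36] -4 out front; divide by -4 ⇒ div: (2*(x - 6)) + 5 = -9.
Step 3. [(2*(x - 6)) + 5 = -9] +5 is outermost — subtract 5 both sides. So sub: 2*(x - 6) = -14.
Step 4. [2*(x - 6) = -14] LHS = 2·(…); ÷2 both sides, so div: x - 6 = -7.
Step 5. [x - 6 = -7] peel the -6: add 6 from each side, so sub: x = -1.

Answer: x ∈ {-1}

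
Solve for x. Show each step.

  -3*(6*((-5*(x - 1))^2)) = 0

Step 1. [-3*(6*((-5*(x - 1))^2)) = 0] divide by the outer -3, so div: 6*((-5*(x - 1))^2) = 0.
Step 2. [6*((-5*(x - 1))^2) = 0] LHS = 6·(…); ÷6 both sides ⇒ div: (-5*(x - 1))^2 = 0.
Step 3. [(-5*(x - 1))^2 = 0] 0 ≥ 0, LHS is (·)² — take ±√ ⇒ sqrt: -5*(x - 1) = 0.
Step 4. [-5*(x - 1) = 0] leading coefficient -5: divide by -5. So div: x - 1 = 0.
Step 5. [x - 1 = 0] the outer -1 inverts by adding 1. So sub: x = 1.

Answer: x ∈ {1}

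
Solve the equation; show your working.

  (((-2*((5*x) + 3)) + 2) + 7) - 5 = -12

Step 1. [(((-2*((5*x) + 3)) + 2) + 7) - 5 = -12] peel the -5: add 5 from each side. So sub: ((-2*((5*x) + 3)) + 2) + 7 = -7.
Step 2. [((-2*((5*x) + 3)) + 2) + 7 = -7] subtract 7: x sits inside (… + 7). So sub: (-2*((5*x) + 3)) + 2 = -14.
Step 3. [(-2*((5*x) + 3)) + 2 = -14] the outer +2 inverts by subtracting 2, so sub: -2*((5*x) + 3) = -16.
Step 4. [-2*((5*x) + 3) = -16] divide by the outer -2, so div: (5*x) + 3 = 8.
Step 5. [(5*x) + 3 = 8] subtract 3: x sits inside (… + 3) ⇒ sub: 5*x = 5.
Step 6. [5*x = 5] divide by the outer 5. So div: x = 1.

Answer: x ∈ {1}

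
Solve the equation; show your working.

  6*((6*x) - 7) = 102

Step 1. [6*((6*x) - 7) = 102] 6·(inner) — divide through by 6 ⇒ div: (6*x) - 7 = 17.
Step 2. [(6*x) - 7 = 17] add 7: x sits inside (… - 7) ⇒ sub: 6*x = 24.
Step 3. [6*x = 24] 6 out front; divide by 6 ⇒ div: x = 4.

Answer: x ∈ {4}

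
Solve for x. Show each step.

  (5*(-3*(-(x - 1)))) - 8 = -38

Step 1. [(5*(-3*(-(x - 1)))) - 8 = -38] the outer -8 inverts by adding 8. So sub: 5*(-3*(-(x - 1))) = -30.
Step 2. [5*(-3*(-(x - 1))) = -30] divide by the outer 5 ⇒ div: -3*(-(x - 1)) = -6.
Step 3. [-3*(-(x - 1)) = -6] -3 out front; divide by -3 ⇒ div: -(x - 1) = 2.
Step 4. [-(x - 1) = 2] leading − — multiply by −1, so neg: x - 1 = -2.
Step 5. [x - 1 = -2] peel the -1: add 1 from each side ⇒ sub: x = -1.

Answer: x ∈ {-1}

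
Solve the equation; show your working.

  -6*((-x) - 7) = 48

Step 1. [-6*((-x) - 7) = 48] -6·(inner) — divide through by -6 ⇒ div: (-x) - 7 = -8.
Step 2. [(-x) - 7 = -8] 7 comes off first (add 7), so sub: -x = -1.
Step 3. [-x = -1] flip signs both sides, so neg: x = 1.

Answer: x ∈ {1}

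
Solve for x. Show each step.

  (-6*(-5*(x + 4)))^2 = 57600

Step 1. [(-6*(-5*(x + 4)))^2 = 57600] 57600 ≥ 0, LHS is (·)² — take ±√, so sqrt: -6*(-5*(x + 4)) = 240 or -240.
Step 2. [-6*(-5*(x + 4)) = 240 or -240] LHS = -6·(…); ÷-6 both sides ⇒ div: -5*(x + 4) = -40 or 40.
Step 3. [-5*(x + 4) = -40 or 40] -5·(inner) — divide through by -5. So div: x + 4 = 8 or -8.
Step 4. [x + 4 = 8 or -8] 4 comes off first (subtract 4). So sub: x = 4 or -12.

Answer: x ∈ {-12, 4}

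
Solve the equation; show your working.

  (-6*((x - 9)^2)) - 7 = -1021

Step 1. [(-6*((x - 9)^2)) - 7 = -1021] 7 comes off first (add 7), so sub: -6*((x - 9)^2) = -1014.
Step 2. [-6*((x - 9)^2) = -1014] leading coefficient -6: divide by -6. So div: (x - 9)^2 = 169.
Step 3. [(x - 9)^2 = 169] 169 ≥ 0, LHS is (·)² — take ±√, so sqrt: x - 9 = 13 or -13.
Step 4. [x - 9 = 13 or -13] 9 comes off first (add 9), so sub: x = 22 or -4.

Answer: x ∈ {-4, 22}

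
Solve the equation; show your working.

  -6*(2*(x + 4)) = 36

Step 1. [-6*(2*(x + 4)) = 36] leading coefficient -6: divide by -6. So div: 2*(x + 4) = -6.
Step 2. [2*(x + 4) = -6] 2·(inner) — divide through by 2 ⇒ div: x + 4 = -3.
Step 3. [x + 4 = -3] 4 comes off first (subtract 4), so sub: x = -7.

Answer: x ∈ {-7}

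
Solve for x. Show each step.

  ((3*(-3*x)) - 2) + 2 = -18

Step 1. [((3*(-3*x)) - 2) + 2 = -18] subtract 2: x sits inside (… + 2). So sub: (3*(-3*x)) - 2 = -20.
Step 2. [(3*(-3*x)) - 2 = -20] peel the -2: add 2 from each side, so sub: 3*(-3*x) = -18.
Step 3. [3*(-3*x) = -18] LHS = 3·(…); ÷3 both sides, so div: -3*x = -6.
Step 4. [-3*x = -6] -3·(inner) — divide through by -3 ⇒ div: x = 2.

Answer: x ∈ {2}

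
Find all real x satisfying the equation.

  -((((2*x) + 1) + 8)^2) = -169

Step 1. [-((((2*x) + 1) + 8)^2) = -169] LHS negated; negate both sides, so neg: (((2*x) + 1) + 8)^2 = 169.
Step 2. [(((2*x) + 1) + 8)^2 = 169] √ both sides: 169 ≥ 0 gives two branches ⇒ sqrt: ((2*x) + 1) + 8 = 13 or -13.
Step 3. [((2*x) + 1) + 8 = 13 or -13] peel the +8: subtract 8 from each side ⇒ sub: (2*x) + 1 = 5 or -21.
Step 4. [(2*x) + 1 = 5 or -21] subtract 1: x sits inside (… + 1). So sub: 2*x = 4 or -22.
Step 5. [2*x = 4 or -22] 2·(inner) — divide through by 2. So div: x = 2 or -11.

Answer: x ∈ {-11, 2}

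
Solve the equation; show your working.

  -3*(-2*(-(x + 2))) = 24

Step 1. [-3*(-2*(-(x + 2))) = 24] leading coefficient -3: divide by -3, so div: -2*(-(x + 2)) = -8.
Step 2. [-2*(-(x + 2)) = -8] divide by the outer -2 ⇒ div: -(x + 2) = 4.
Step 3. [-(x + 2) = 4] LHS negated; negate both sides ⇒ neg: x + 2 = -4.
Step 4. [x + 2 = -4] the outer +2 inverts by subtracting 2. So sub: x = -6.

Answer: x ∈ {-6}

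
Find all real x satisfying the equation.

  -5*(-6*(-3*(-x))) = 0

Step 1. [-5*(-6*(-3*(-x))) = 0] -5 out front; divide by -5. So div: -6*(-3*(-x)) = 0.
Step 2. [-6*(-3*(-x)) = 0] -6 out front; divide by -6, so div: -3*(-x) = 0.
Step 3. [-3*(-x) = 0] -3·(inner) — divide through by -3, so div: -x = 0.
Step 4. [-x = 0] leading − — multiply by −1, so neg: x = 0.

Answer: x ∈ {0}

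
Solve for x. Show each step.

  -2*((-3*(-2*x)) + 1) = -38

Step 1. [-2*((-3*(-2*x)) + 1) = -38] -2 out front; divide by -2. So div: (-3*(-2*x)) + 1 = 19.
Step 2. [(-3*(-2*x)) + 1 = 19] +1 is outermost — subtract 1 both sides, so sub: -3*(-2*x) = 18.
Step 3. [-3*(-2*x) = 18] divide by the outer -3. So div: -2*x = -6.
Step 4. [-2*x = -6] -2 out front; divide by -2, so div: x = 3.

Answer: x ∈ {3}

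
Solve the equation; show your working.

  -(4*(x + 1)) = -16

Step 1. [-(4*(x + 1)) = -16] LHS negated; negate both sides ⇒ neg: 4*(x + 1) = 16.
Step 2. [4*(x + 1) = 16] divide by the outer 4. So div: x + 1 = 4.
Step 3. [x + 1 = 4] subtract 1: x sits inside (… + 1). So sub: x = 3.

Answer: x ∈ {3}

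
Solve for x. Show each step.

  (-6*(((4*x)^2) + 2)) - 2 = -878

Step 1. [(-6*(((4*x)^2) + 2)) - 2 = -878] -2 is outermost — add 2 both sides, so sub: -6*(((4*x)^2) + 2) = -876.
Step 2. [-6*(((4*x)^2) + 2) = -876] divide by the outer -6 ⇒ div: ((4*x)^2) + 2 = 146.
Step 3. [((4*x)^2) + 2 = 146] the outer +2 inverts by subtracting 2. So sub: (4*x)^2 = 144.
Step 4. [(4*x)^2 = 144] √ both sides: 144 ≥ 0 gives two branches, so sqrt: 4*x = 12 or -12.
Step 5. [4*x = 12 or -12] divide by the outer 4, so div: x = 3 or -3.

Answer: x ∈ {-3, 3}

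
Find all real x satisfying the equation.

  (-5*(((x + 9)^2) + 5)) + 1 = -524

Step 1. [(-5*(((x + 9)^2) + 5)) + 1 = -524] +1 is outermost — subtract 1 both sides ⇒ sub: -5*(((x + 9)^2) + 5) = -525.
Step 2. [-5*(((x + 9)^2) + 5) = -525] -5·(inner) — divide through by -5 ⇒ div: ((x + 9)^2) + 5 = 105.
Step 3. [((x + 9)^2) + 5 = 105] 5 comes off first (subtract 5), so sub: (x + 9)^2 = 100.
Step 4. [(x + 9)^2 = 100] LHS squared, RHS 100 ≥ 0: apply √ (±), so sqrt: x + 9 = 10 or -10.
Step 5. [x + 9 = 10 or -10] +9 is outermost — subtract 9 both sides, so sub: x = 1 or -19.

Answer: x ∈ {-19, 1}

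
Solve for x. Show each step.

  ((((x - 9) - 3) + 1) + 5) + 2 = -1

Step 1. [((((x - 9) - 3) + 1) + 5) + 2 = -1] 2 comes off first (subtract 2) ⇒ sub: (((x - 9) - 3) + 1) + 5 = -3.
Step 2. [(((x - 9) - 3) + 1) + 5 = -3] +5 is outermost — subtract 5 both sides. So sub: ((x - 9) - 3) + 1 = -8.
Step 3. [((x - 9) - 3) + 1 = -8] peel the +1: subtract 1 from each side. So sub: (x - 9) - 3 = -9.
Step 4. [(x - 9) - 3 = -9] the outer -3 inverts by adding 3 ⇒ sub: x - 9 = -6.
Step 5. [x - 9 = -6] add 9: x sits inside (… - 9). So sub: x = 3.

Answer: x ∈ {3}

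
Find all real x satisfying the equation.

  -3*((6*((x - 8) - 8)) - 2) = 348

Step 1. [-3*((6*((x - 8) - 8)) - 2) = 348] -3·(inner) — divide through by -3. So div: (6*((x - 8) - 8)) - 2 = -116.
Step 2. [(6*((x - 8) - 8)) - 2 = -116] -2 is outermost — add 2 both sides ⇒ sub: 6*((x - 8) - 8) = -114.
Step 3. [6*((x - 8) - 8) = -114] 6·(inner) — divide through by 6. So div: (x - 8) - 8 = -19.
Step 4. [(x - 8) - 8 = -19] the outer -8 inverts by adding 8, so sub: x - 8 = -11.
Step 5. [x - 8 = -11] the outer -8 inverts by adding 8, so sub: x = -3.

Answer: x ∈ {-3}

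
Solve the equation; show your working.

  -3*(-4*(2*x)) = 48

Step 1. [-3*(-4*(2*x)) = 48] divide by the outer -3. So div: -4*(2*x) = -16.
Step 2. [-4*(2*x) = -16] -4·(inner) — divide through by -4, so div: 2*x = 4.
Step 3. [2*x = 4] 2·(inner) — divide through by 2, so div: x = 2.

Answer: x ∈ {2}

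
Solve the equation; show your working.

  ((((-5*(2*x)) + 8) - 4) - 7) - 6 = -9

Step 1. [((((-5*(2*x)) + 8) - 4) - 7) - 6 = -9] -6 is outermost — add 6 both sides ⇒ sub: (((-5*(2*x)) + 8) - 4) - 7 = -3.
Step 2. [(((-5*(2*x)) + 8) - 4) - 7 = -3] the outer -7 inverts by adding 7. So sub: ((-5*(2*x)) + 8) - 4 = 4.
Step 3. [((-5*(2*x)) + 8) - 4 = 4] -4 is outermost — add 4 both sides ⇒ sub: (-5*(2*x)) + 8 = 8.
Step 4. [(-5*(2*x)) + 8 = 8] subtract 8: x sits inside (… + 8), so sub: -5*(2*x) = 0.
Step 5. [-5*(2*x) = 0] leading coefficient -5: divide by -5, so div: 2*x = 0.
Step 6. [2*x = 0] LHS = 2·(…); ÷2 both sides ⇒ div: x = 0.

Answer: x ∈ {0}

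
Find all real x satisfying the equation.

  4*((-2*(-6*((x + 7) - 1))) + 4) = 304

Step 1. [4*((-2*(-6*((x + 7) - 1))) + 4) = 304] leading coefficient 4: divide by 4. So div: (-2*(-6*((x + 7) - 1))) + 4 = 76.
Step 2. [(-2*(-6*((x + 7) - 1))) + 4 = 76] the outer +4 inverts by subtracting 4. So sub: -2*(-6*((x + 7) - 1)) = 72.
Step 3. [-2*(-6*((x + 7) - 1)) = 72] -2·(inner) — divide through by -2, so div: -6*((x + 7) - 1) = -36.
Step 4. [-6*((x + 7) - 1) = -36] leading coefficient -6: divide by -6. So div: (x + 7) - 1 = 6.
Step 5. [(x + 7) - 1 = 6] 1 comes off first (add 1). So sub: x + 7 = 7.
Step 6. [x + 7 = 7] the outer +7 inverts by subtracting 7 ⇒ sub: x = 0.

Answer: x ∈ {0}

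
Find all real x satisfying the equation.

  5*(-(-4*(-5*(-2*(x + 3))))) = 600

Step 1. [5*(-(-4*(-5*(-2*(x + 3))))) = 600] 5 out front; divide by 5. So div: -(-4*(-5*(-2*(x + 3)))) = 120.
Step 2. [-(-4*(-5*(-2*(x + 3)))) = 120] LHS negated; negate both sides ⇒ neg: -4*(-5*(-2*(x + 3))) = -120.
Step 3. [-4*(-5*(-2*(x + 3))) = -120] divide by the outer -4 ⇒ div: -5*(-2*(x + 3)) = 30.
Step 4. [-5*(-2*(x + 3)) = 30] -5 out front; divide by -5. So div: -2*(x + 3) = -6.
Step 5. [-2*(x + 3) = -6] -2 out front; divide by -2. So div: x + 3 = 3.
Step 6. [x + 3 = 3] subtract 3: x sits inside (… + 3), so sub: x = 0.

Answer: x ∈ {0}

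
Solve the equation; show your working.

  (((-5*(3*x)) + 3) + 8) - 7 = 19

Step 1. [(((-5*(3*x)) + 3) + 8) - 7 = 19] peel the -7: add 7 from each side, so sub: ((-5*(3*x)) + 3) + 8 = 26.
Step 2. [((-5*(3*x)) + 3) + 8 = 26] +8 is outermost — subtract 8 both sides, so sub: (-5*(3*x)) + 3 = 18.
Step 3. [(-5*(3*x)) + 3 = 18] peel the +3: subtract 3 from each side, so sub: -5*(3*x) = 15.
Step 4. [-5*(3*x) = 15] leading coefficient -5: divide by -5. So div: 3*x = -3.
Step 5. [3*x = -3] 3·(inner) — divide through by 3 ⇒ div: x = -1.

Answer: x ∈ {-1}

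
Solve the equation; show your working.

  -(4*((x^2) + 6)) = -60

Step 1. [-(4*((x^2) + 6)) = -60] LHS negated; negate both sides. So neg: 4*((x^2) + 6) = 60.
Step 2. [4*((x^2) + 6) = 60] 4·(inner) — divide through by 4, so div: (x^2) + 6 = 15.
Step 3. [(x^2) + 6 = 15] +6 is outermost — subtract 6 both sides. So sub: x^2 = 9.
Step 4. [x^2 = 9] LHS squared, RHS 9 ≥ 0: apply √ (±), so sqrt: x = 3 or -3.

Answer: x ∈ {-3, 3}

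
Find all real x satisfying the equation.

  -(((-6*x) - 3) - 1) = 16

Step 1. [-(((-6*x) - 3) - 1) = 16] leading − — multiply by −1 ⇒ neg: ((-6*x) - 3) - 1 = -16.
Step 2. [((-6*x) - 3) - 1 = -16] -1 is outermost — add 1 both sides ⇒ sub: (-6*x) - 3 = -15.
Step 3. [(-6*x) - 3 = -15] -3 is outermost — add 3 both sides. So sub: -6*x = -12.
Step 4. [-6*x = -12] leading coefficient -6: divide by -6. So div: x = 2.

Answer: x ∈ {2}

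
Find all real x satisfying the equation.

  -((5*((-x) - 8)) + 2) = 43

Step 1. [-((5*((-x) - 8)) + 2) = 43] LHS negated; negate both sides ⇒ neg: (5*((-x) - 8)) + 2 = -43.
Step 2. [(5*((-x) - 8)) + 2 = -43] the outer +2 inverts by subtracting 2, so sub: 5*((-x) - 8) = -45.
Step 3. [5*((-x) - 8) = -45] LHS = 5·(…); ÷5 both sides ⇒ div: (-x) - 8 = -9.
Step 4. [(-x) - 8 = -9] 8 comes off first (add 8) ⇒ sub: -x = -1.
Step 5. [-x = -1] flip signs both sides, so neg: x = 1.

Answer: x ∈ {1}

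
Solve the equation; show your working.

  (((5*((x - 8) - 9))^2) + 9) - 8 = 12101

Step 1. [(((5*((x - 8) - 9))^2) + 9) - 8 = 12101] 8 comes off first (add 8) ⇒ sub: ((5*((x - 8) - 9))^2) + 9 = 12109.
Step 2. [((5*((x - 8) - 9))^2) + 9 = 12109] subtract 9: x sits inside (… + 9). So sub: (5*((x - 8) - 9))^2 = 12100.
Step 3. [(5*((x - 8) - 9))^2 = 12100] 12100 ≥ 0, LHS is (·)² — take ±√. So sqrt: 5*((x - 8) - 9) = 110 or -110.
Step 4. [5*((x - 8) - 9) = 110 or -110] divide by the outer 5, so div: (x - 8) - 9 = 22 or -22.
Step 5. [(x - 8) - 9 = 22 or -22] -9 is outermost — add 9 both sides, so sub: x - 8 = 31 or -13.
Step 6. [x - 8 = 31 or -13] -8 is outermost — add 8 both sides ⇒ sub: x = 39 or -5.

Answer: x ∈ {-5, 39}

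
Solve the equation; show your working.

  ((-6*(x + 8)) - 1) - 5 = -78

Step 1. [((-6*(x + 8)) - 1) - 5 = -78] 5 comes off first (add 5) ⇒ sub: (-6*(x + 8)) - 1 = -73.
Step 2. [(-6*(x + 8)) - 1 = -73] 1 comes off first (add 1) ⇒ sub: -6*(x + 8) = -72.
Step 3. [-6*(x + 8) = -72] -6 out front; divide by -6, so div: x + 8 = 12.
Step 4. [x + 8 = 12] 8 comes off first (subtract 8). So sub: x = 4.

Answer: x ∈ {4}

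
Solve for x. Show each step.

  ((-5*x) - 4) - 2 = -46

Step 1. [((-5*x) - 4) - 2 = -46] the outer -2 inverts by adding 2 ⇒ sub: (-5*x) - 4 = -44.
Step 2. [(-5*x) - 4 = -44] the outer -4 inverts by adding 4, so sub: -5*x = -40.
Step 3. [-5*x = -40] divide by the outer -5 ⇒ div: x = 8.

Answer: x ∈ {8}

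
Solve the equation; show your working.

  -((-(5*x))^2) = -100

Step 1. [-((-(5*x))^2) = -100] LHS negated; negate both sides ⇒ neg: (-(5*x))^2 = 100.
Step 2. [(-(5*x))^2 = 100] LHS squared, RHS 100 ≥ 0: apply √ (±), so sqrt: -(5*x) = 10 or -10.
Step 3. [-(5*x) = 10 or -10] LHS negated; negate both sides ⇒ neg: 5*x = -10 or 10.
Step 4. [5*x = -10 or 10] LHS = 5·(…); ÷5 both sides ⇒ div: x = -2 or 2.

Answer: x ∈ {-2, 2}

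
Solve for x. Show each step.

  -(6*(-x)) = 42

Step 1. [-(6*(-x)) = 42] LHS negated; negate both sides, so neg: 6*(-x) = -42.
Step 2. [6*(-x) = -42] LHS = 6·(…); ÷6 both sides ⇒ div: -x = -7.
Step 3. [-x = -7] flip signs both sides, so neg: x = 7.

Answer: x ∈ {7}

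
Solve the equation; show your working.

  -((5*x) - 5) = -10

Step 1. [-((5*x) - 5) = -10] flip signs both sides. So neg: (5*x) - 5 = 10.
Step 2. [(5*x) - 5 = 10] common factor 5 (LHS and 10) — divide through. So factor: x - 1 = 2.
Step 3. [x - 1 = 2] peel the -1: add 1 from each side, so sub: x = 3.

Answer: x ∈ {3}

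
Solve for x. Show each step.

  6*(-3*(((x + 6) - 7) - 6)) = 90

Step 1. [6*(-3*(((x + 6) - 7) - 6)) = 90] leading coefficient 6: divide by 6, so div: -3*(((x + 6) - 7) - 6) = 15.
Step 2. [-3*(((x + 6) - 7) - 6) = 15] LHS = -3·(…); ÷-3 both sides ⇒ div: ((x + 6) - 7) - 6 = -5.
Step 3. [((x + 6) - 7) - 6 = -5] -6 is outermost — add 6 both sides ⇒ sub: (x + 6) - 7 = 1.
Step 4. [(x + 6) - 7 = 1] add 7: x sits inside (… - 7). So sub: x + 6 = 8.
Step 5. [x + 6 = 8] subtract 6: x sits inside (… + 6) ⇒ sub: x = 2.

Answer: x ∈ {2}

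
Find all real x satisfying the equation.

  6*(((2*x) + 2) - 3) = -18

Step 1. [6*(((2*x) + 2) - 3) = -18] divide by the outer 6, so div: ((2*x) + 2) - 3 = -3.
Step 2. [((2*x) + 2) - 3 = -3] peel the -3: add 3 from each side ⇒ sub: (2*x) + 2 = 0.
Step 3. [(2*x) + 2 = 0] 2 comes off first (subtract 2), so sub: 2*x = -2.
Step 4. [2*x = -2] LHS = 2·(…); ÷2 both sides, so div: x = -1.

Answer: x ∈ {-1}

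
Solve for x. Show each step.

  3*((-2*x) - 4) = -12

Step 1. [3*((-2*x) - 4) = -12] LHS = 3·(…); ÷3 both sides. So div: (-2*x) - 4 = -4.
Step 2. [(-2*x) - 4 = -4] common factor -2 (LHS and -4) — divide through ⇒ factor: x + 2 = 2.
Step 3. [x + 2 = 2] +2 is outermost — subtract 2 both sides, so sub: x = 0.

Answer: x ∈ {0}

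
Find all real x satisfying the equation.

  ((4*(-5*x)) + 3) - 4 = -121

Step 1. [((4*(-5*x)) + 3) - 4 = -121] -4 is outermost — add 4 both sides. So sub: (4*(-5*x)) + 3 = -117.
Step 2. [(4*(-5*x)) + 3 = -117] +3 is outermost — subtract 3 both sides ⇒ sub: 4*(-5*x) = -120.
Step 3. [4*(-5*x) = -120] LHS = 4·(…); ÷4 both sides ⇒ div: -5*x = -30.
Step 4. [-5*x = -30] -5 out front; divide by -5 ⇒ div: x = 6.

Answer: x ∈ {6}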